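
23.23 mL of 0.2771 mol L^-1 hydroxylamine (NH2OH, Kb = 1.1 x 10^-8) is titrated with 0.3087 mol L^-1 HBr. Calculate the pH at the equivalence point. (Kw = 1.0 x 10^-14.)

n(NH2OH) = 0.2771 x 0.02323 = 0.006437 mol; V(HBr) at equivalence = 0.006437/0.3087 = 0.02085 L.
At equivalence the base is fully converted to NH3OH+; total volume = 0.04408 L, so [NH3OH+] = 0.006437/0.04408 = 0.1460 M.
Ka(NH3OH+) = Kw/Kb = 1.0e-14 / 1.1 x 10^-8 = 9.09e-7.
[H^+] = sqrt(Ka x [NH3OH+]) = sqrt(9.09e-7 x 0.1460) = 0.000364 M.
pH = -log(0.000364) = 3.44.

3.44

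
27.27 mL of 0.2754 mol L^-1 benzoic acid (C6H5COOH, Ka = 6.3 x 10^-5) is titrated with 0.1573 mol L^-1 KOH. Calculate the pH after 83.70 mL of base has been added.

12.71

n(acid) = 0.2754 x 0.02727 = 0.007510 mol; n(KOH) added = 0.1573 x 0.08370 = 0.01317 mol.
Base is in excess by 0.01317 - 0.007510 = 0.005656 mol in a total volume of 0.1110 L.
[OH^-] = 0.005656/0.1110 = 0.05097 M, so pOH = 1.29 and pH = 14.00 - 1.29 = 12.71.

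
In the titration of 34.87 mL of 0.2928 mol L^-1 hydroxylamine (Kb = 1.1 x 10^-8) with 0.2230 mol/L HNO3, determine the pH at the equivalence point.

n(NH2OH) = 0.2928 x 0.03487 = 0.01021 mol; V(HNO3) at equivalence = 0.01021/0.2230 = 0.04578 L.
At equivalence the base is fully converted to NH3OH+; total volume = 0.08065 L, so [NH3OH+] = 0.01021/0.08065 = 0.1266 M.
Ka(NH3OH+) = Kw/Kb = 1.0e-14 / 1.1 x 10^-8 = 9.09e-7.
[H^+] = sqrt(Ka x [NH3OH+]) = sqrt(9.09e-7 x 0.1266) = 0.000339 M.
pH = -log(0.000339) = 3.47.

3.47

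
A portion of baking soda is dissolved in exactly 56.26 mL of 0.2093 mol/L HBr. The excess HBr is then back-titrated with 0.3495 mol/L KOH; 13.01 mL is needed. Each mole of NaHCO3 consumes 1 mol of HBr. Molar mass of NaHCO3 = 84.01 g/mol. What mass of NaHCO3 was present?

0.607 g

Total n(HBr) added = 0.2093 x 0.05626 = 0.01178 mol.
n(KOH) used = 0.3495 x 0.01301 = 0.004547 mol, which equals the excess n(HBr).
So n(HBr) consumed by the sample = 0.01178 - 0.004547 = 0.007228 mol.
n(NaHCO3) = 0.007228 / 1 = 0.007228 mol.
mass = 0.007228 mol x 84.01 g/mol = 0.607 g.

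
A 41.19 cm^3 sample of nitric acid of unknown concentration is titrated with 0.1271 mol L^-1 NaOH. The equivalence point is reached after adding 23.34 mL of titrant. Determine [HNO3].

n(NaOH) delivered = 0.1271 x 0.02334 = 0.002967 mol.
For a 1:1 reaction, n(HNO3) = 0.002967 mol.
[HNO3] = 0.002967 mol / 0.04119 L = 0.0720 M.

0.0720 M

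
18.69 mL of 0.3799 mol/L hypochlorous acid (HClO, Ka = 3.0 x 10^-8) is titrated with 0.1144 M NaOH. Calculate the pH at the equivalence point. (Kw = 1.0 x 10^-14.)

n(HClO) = 0.3799 x 0.01869 = 0.007100 mol; V(NaOH) at equivalence = 0.007100/0.1144 = 0.06207 L.
At equivalence all the acid is converted to ClO-; total volume = 0.01869 + 0.06207 = 0.08076 L, so [ClO-] = 0.007100/0.08076 = 0.08792 M.
Kb = Kw/Ka = 1.0e-14 / 3.0 x 10^-8 = 3.33e-7.
[OH^-] = sqrt(Kb x [ClO-]) = sqrt(3.33e-7 x 0.08792) = 0.000171 M.
pOH = 3.77, so pH = 14.00 - 3.77 = 10.23.

10.23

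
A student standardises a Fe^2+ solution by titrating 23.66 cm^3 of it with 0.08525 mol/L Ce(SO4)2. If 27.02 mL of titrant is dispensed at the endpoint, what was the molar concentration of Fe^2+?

0.0974 M

n(Ce(SO4)2) = 0.08525 x 0.02702 = 0.002303 mol.
From the balanced equation, 1 mol Ce(SO4)2 reacts with 1 mol Fe^2+, so n(Fe^2+) = 0.002303 x 1/1 = 0.002303 mol.
[Fe^2+] = 0.002303 / 0.02366 L = 0.0974 M.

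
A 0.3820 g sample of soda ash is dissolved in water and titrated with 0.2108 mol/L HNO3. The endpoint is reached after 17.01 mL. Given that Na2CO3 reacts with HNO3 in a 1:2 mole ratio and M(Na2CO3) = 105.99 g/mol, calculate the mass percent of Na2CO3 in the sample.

n(HNO3) = 0.2108 x 0.01701 = 0.003586 mol.
n(Na2CO3) = 0.003586 / 2 = 0.001793 mol.
mass of Na2CO3 = 0.001793 x 105.99 = 0.1900 g.
% purity = 0.1900 / 0.3820 x 100 = 49.7%.

49.7%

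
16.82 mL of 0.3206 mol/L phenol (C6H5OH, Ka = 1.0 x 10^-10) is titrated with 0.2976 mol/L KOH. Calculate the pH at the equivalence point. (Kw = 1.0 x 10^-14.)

11.59

n(C6H5OH) = 0.3206 x 0.01682 = 0.005392 mol; V(KOH) at equivalence = 0.005392/0.2976 = 0.01812 L.
At equivalence all the acid is converted to C6H5O-; total volume = 0.01682 + 0.01812 = 0.03494 L, so [C6H5O-] = 0.005392/0.03494 = 0.1543 M.
Kb = Kw/Ka = 1.0e-14 / 1.0 x 10^-10 = 0.000100.
[OH^-] = sqrt(Kb x [C6H5O-]) = sqrt(0.000100 x 0.1543) = 0.00393 M.
pOH = 2.41, so pH = 14.00 - 2.41 = 11.59.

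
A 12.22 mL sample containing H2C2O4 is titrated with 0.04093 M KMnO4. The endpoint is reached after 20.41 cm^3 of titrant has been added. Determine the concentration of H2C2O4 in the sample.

0.171 M

n(KMnO4) = 0.04093 x 0.02041 = 0.0008354 mol.
From the balanced equation, 2 mol KMnO4 reacts with 5 mol H2C2O4, so n(H2C2O4) = 0.0008354 x 5/2 = 0.002088 mol.
[H2C2O4] = 0.002088 / 0.01222 L = 0.171 M.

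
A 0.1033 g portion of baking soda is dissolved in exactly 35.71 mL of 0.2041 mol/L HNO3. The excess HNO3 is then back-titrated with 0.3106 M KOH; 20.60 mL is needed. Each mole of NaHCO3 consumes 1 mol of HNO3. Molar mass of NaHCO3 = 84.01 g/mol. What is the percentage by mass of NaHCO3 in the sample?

72.4%

Total n(HNO3) added = 0.2041 x 0.03571 = 0.007288 mol.
n(KOH) used = 0.3106 x 0.02060 = 0.006398 mol, which equals the excess n(HNO3).
So n(HNO3) consumed by the sample = 0.007288 - 0.006398 = 0.0008901 mol.
n(NaHCO3) = 0.0008901 / 1 = 0.0008901 mol.
mass NaHCO3 = 0.0008901 x 84.01 = 0.07477 g, so %NaHCO3 = 0.07477/0.1033 x 100 = 72.4%.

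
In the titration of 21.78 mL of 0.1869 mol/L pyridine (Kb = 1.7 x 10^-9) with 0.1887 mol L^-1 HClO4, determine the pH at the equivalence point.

n(C5H5N) = 0.1869 x 0.02178 = 0.004071 mol; V(HClO4) at equivalence = 0.004071/0.1887 = 0.02157 L.
At equivalence the base is fully converted to C5H5NH+; total volume = 0.04335 L, so [C5H5NH+] = 0.004071/0.04335 = 0.09390 M.
Ka(C5H5NH+) = Kw/Kb = 1.0e-14 / 1.7 x 10^-9 = 5.88e-6.
[H^+] = sqrt(Ka x [C5H5NH+]) = sqrt(5.88e-6 x 0.09390) = 0.000743 M.
pH = -log(0.000743) = 3.13.

3.13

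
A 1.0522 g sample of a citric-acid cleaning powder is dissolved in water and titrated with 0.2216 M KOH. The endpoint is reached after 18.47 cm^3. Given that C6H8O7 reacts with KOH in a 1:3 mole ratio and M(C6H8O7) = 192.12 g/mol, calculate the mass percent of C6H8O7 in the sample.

n(KOH) = 0.2216 x 0.01847 = 0.004093 mol.
n(C6H8O7) = 0.004093 / 3 = 0.001364 mol.
mass of C6H8O7 = 0.001364 x 192.12 = 0.2621 g.
% purity = 0.2621 / 1.0522 x 100 = 24.9%.

24.9%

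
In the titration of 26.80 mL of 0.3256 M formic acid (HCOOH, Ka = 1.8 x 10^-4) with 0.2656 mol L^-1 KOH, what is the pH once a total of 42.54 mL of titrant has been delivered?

n(acid) = 0.3256 x 0.02680 = 0.008726 mol; n(KOH) added = 0.2656 x 0.04254 = 0.01130 mol.
Base is in excess by 0.01130 - 0.008726 = 0.002573 mol in a total volume of 0.06934 L.
[OH^-] = 0.002573/0.06934 = 0.03710 M, so pOH = 1.43 and pH = 14.00 - 1.43 = 12.57.

12.57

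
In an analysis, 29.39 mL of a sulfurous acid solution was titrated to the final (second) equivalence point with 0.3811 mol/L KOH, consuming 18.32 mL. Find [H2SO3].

n(KOH) = 0.3811 x 0.01832 = 0.006982 mol.
At the final (second) equivalence point, 2 mol OH^- react per mol H2SO3, so n(H2SO3) = 0.006982 / 2 = 0.003491 mol.
[H2SO3] = 0.003491 / 0.02939 L = 0.119 M.

0.119 M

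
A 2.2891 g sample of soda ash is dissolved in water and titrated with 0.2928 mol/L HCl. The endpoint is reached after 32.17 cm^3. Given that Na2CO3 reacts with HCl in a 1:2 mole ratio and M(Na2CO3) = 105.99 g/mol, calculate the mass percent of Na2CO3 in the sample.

n(HCl) = 0.2928 x 0.03217 = 0.009419 mol.
n(Na2CO3) = 0.009419 / 2 = 0.004710 mol.
mass of Na2CO3 = 0.004710 x 105.99 = 0.4992 g.
% purity = 0.4992 / 2.2891 x 100 = 21.8%.

21.8%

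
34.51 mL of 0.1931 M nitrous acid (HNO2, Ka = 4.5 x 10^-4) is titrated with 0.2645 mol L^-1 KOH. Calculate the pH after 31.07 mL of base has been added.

12.37

n(acid) = 0.1931 x 0.03451 = 0.006664 mol; n(KOH) added = 0.2645 x 0.03107 = 0.008218 mol.
Base is in excess by 0.008218 - 0.006664 = 0.001554 mol in a total volume of 0.06558 L.
[OH^-] = 0.001554/0.06558 = 0.02370 M, so pOH = 1.63 and pH = 14.00 - 1.63 = 12.37.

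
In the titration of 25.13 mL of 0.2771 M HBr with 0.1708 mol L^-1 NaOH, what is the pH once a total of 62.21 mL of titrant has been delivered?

n(acid) = 0.2771 x 0.02513 = 0.006964 mol; n(NaOH) added = 0.1708 x 0.06221 = 0.01063 mol.
Base is in excess by 0.01063 - 0.006964 = 0.003662 mol in a total volume of 0.08734 L.
[OH^-] = 0.003662/0.08734 = 0.04193 M, so pOH = 1.38 and pH = 14.00 - 1.38 = 12.62.

12.62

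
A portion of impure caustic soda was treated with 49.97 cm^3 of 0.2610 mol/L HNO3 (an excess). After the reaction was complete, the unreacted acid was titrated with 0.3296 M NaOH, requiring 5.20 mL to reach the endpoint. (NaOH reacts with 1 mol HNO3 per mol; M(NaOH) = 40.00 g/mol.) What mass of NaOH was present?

0.453 g

Total n(HNO3) added = 0.2610 x 0.04997 = 0.01304 mol.
n(NaOH) used = 0.3296 x 0.005200 = 0.001714 mol, which equals the excess n(HNO3).
So n(HNO3) consumed by the sample = 0.01304 - 0.001714 = 0.01133 mol.
n(NaOH) = 0.01133 / 1 = 0.01133 mol.
mass = 0.01133 mol x 40.00 g/mol = 0.453 g.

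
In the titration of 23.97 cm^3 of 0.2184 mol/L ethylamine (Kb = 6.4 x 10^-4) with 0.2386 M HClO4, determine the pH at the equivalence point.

n(C2H5NH2) = 0.2184 x 0.02397 = 0.005235 mol; V(HClO4) at equivalence = 0.005235/0.2386 = 0.02194 L.
At equivalence the base is fully converted to C2H5NH3+; total volume = 0.04591 L, so [C2H5NH3+] = 0.005235/0.04591 = 0.1140 M.
Ka(C2H5NH3+) = Kw/Kb = 1.0e-14 / 6.4 x 10^-4 = 1.56e-11.
[H^+] = sqrt(Ka x [C2H5NH3+]) = sqrt(1.56e-11 x 0.1140) = 1.33e-6 M.
pH = -log(1.33e-6) = 5.87.

5.87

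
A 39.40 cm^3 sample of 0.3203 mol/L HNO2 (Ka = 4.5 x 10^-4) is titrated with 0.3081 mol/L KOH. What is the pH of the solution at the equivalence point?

n(HNO2) = 0.3203 x 0.03940 = 0.01262 mol; V(KOH) at equivalence = 0.01262/0.3081 = 0.04096 L.
At equivalence all the acid is converted to NO2-; total volume = 0.03940 + 0.04096 = 0.08036 L, so [NO2-] = 0.01262/0.08036 = 0.1570 M.
Kb = Kw/Ka = 1.0e-14 / 4.5 x 10^-4 = 2.22e-11.
[OH^-] = sqrt(Kb x [NO2-]) = sqrt(2.22e-11 x 0.1570) = 1.87e-6 M.
pOH = 5.73, so pH = 14.00 - 5.73 = 8.27.

8.27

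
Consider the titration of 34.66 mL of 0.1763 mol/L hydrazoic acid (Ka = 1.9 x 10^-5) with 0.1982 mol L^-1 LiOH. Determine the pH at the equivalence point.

8.85

n(HN3) = 0.1763 x 0.03466 = 0.006111 mol; V(LiOH) at equivalence = 0.006111/0.1982 = 0.03083 L.
At equivalence all the acid is converted to N3-; total volume = 0.03466 + 0.03083 = 0.06549 L, so [N3-] = 0.006111/0.06549 = 0.09330 M.
Kb = Kw/Ka = 1.0e-14 / 1.9 x 10^-5 = 5.26e-10.
[OH^-] = sqrt(Kb x [N3-]) = sqrt(5.26e-10 x 0.09330) = 7.01e-6 M.
pOH = 5.15, so pH = 14.00 - 5.15 = 8.85.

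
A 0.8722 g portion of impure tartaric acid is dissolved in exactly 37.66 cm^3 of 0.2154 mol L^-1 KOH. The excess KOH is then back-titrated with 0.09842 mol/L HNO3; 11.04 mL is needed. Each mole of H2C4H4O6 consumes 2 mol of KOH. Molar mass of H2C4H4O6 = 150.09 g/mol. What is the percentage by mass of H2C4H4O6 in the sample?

Total n(KOH) added = 0.2154 x 0.03766 = 0.008112 mol.
n(HNO3) used = 0.09842 x 0.01104 = 0.001087 mol, which equals the excess n(KOH).
So n(KOH) consumed by the sample = 0.008112 - 0.001087 = 0.007025 mol.
n(H2C4H4O6) = 0.007025 / 2 = 0.003513 mol.
mass H2C4H4O6 = 0.003513 x 150.09 = 0.5272 g, so %H2C4H4O6 = 0.5272/0.8722 x 100 = 60.4%.

60.4%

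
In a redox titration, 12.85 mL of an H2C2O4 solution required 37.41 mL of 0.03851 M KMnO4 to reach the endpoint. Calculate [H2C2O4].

0.280 M

n(KMnO4) = 0.03851 x 0.03741 = 0.001441 mol.
From the balanced equation, 2 mol KMnO4 reacts with 5 mol H2C2O4, so n(H2C2O4) = 0.001441 x 5/2 = 0.003602 mol.
[H2C2O4] = 0.003602 / 0.01285 L = 0.280 M.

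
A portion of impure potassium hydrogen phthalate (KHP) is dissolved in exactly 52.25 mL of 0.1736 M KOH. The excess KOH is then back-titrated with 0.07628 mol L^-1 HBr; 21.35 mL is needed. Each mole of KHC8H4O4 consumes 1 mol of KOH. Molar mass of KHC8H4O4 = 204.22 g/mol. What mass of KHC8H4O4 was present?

Total n(KOH) added = 0.1736 x 0.05225 = 0.009071 mol.
n(HBr) used = 0.07628 x 0.02135 = 0.001629 mol, which equals the excess n(KOH).
So n(KOH) consumed by the sample = 0.009071 - 0.001629 = 0.007442 mol.
n(KHC8H4O4) = 0.007442 / 1 = 0.007442 mol.
mass = 0.007442 mol x 204.22 g/mol = 1.52 g.

1.52 g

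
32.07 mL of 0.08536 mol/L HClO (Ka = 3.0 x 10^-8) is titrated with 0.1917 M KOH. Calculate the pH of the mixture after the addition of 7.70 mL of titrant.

Initial n(HClO) = 0.08536 x 0.03207 = 0.002737 mol.
n(KOH) added = 0.1917 x 0.007700 = 0.001476 mol, converting that many moles of HClO to ClO-.
Remaining n(HClO) = 0.001261 mol; n(ClO-) = 0.001476 mol.
By Henderson-Hasselbalch, pH = pKa + log([A^-]/[HA]) = 7.52 + log(0.001476/0.001261) = 7.52 + (+0.07) = 7.59.

7.59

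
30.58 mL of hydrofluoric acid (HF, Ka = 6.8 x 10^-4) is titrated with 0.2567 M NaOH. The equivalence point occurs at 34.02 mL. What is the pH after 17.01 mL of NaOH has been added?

17.01 mL is exactly half the equivalence volume (34.02/2), i.e. the half-equivalence point.
There, n(HA) = n(A^-), so pH = pKa = -log(6.8 x 10^-4) = 3.17.

3.17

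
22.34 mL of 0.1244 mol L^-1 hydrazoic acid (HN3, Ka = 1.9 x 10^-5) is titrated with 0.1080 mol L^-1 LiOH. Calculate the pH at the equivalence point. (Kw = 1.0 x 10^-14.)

8.74

n(HN3) = 0.1244 x 0.02234 = 0.002779 mol; V(LiOH) at equivalence = 0.002779/0.1080 = 0.02573 L.
At equivalence all the acid is converted to N3-; total volume = 0.02234 + 0.02573 = 0.04807 L, so [N3-] = 0.002779/0.04807 = 0.05781 M.
Kb = Kw/Ka = 1.0e-14 / 1.9 x 10^-5 = 5.26e-10.
[OH^-] = sqrt(Kb x [N3-]) = sqrt(5.26e-10 x 0.05781) = 5.52e-6 M.
pOH = 5.26, so pH = 14.00 - 5.26 = 8.74.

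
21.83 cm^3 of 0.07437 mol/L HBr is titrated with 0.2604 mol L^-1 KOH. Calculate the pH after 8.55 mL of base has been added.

n(acid) = 0.07437 x 0.02183 = 0.001623 mol; n(KOH) added = 0.2604 x 0.008550 = 0.002226 mol.
Base is in excess by 0.002226 - 0.001623 = 0.0006029 mol in a total volume of 0.03038 L.
[OH^-] = 0.0006029/0.03038 = 0.01985 M, so pOH = 1.70 and pH = 14.00 - 1.70 = 12.30.

12.30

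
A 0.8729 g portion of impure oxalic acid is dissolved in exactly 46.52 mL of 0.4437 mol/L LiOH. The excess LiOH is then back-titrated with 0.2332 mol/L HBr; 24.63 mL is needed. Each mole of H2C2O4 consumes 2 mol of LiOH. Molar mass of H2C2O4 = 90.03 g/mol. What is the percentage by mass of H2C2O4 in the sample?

76.8%

Total n(LiOH) added = 0.4437 x 0.04652 = 0.02064 mol.
n(HBr) used = 0.2332 x 0.02463 = 0.005744 mol, which equals the excess n(LiOH).
So n(LiOH) consumed by the sample = 0.02064 - 0.005744 = 0.01490 mol.
n(H2C2O4) = 0.01490 / 2 = 0.007449 mol.
mass H2C2O4 = 0.007449 x 90.03 = 0.6706 g, so %H2C2O4 = 0.6706/0.8729 x 100 = 76.8%.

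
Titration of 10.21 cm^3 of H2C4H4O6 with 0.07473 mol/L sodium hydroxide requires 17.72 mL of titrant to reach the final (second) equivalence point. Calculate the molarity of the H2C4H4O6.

n(NaOH) = 0.07473 x 0.01772 = 0.001324 mol.
At the final (second) equivalence point, 2 mol OH^- react per mol H2C4H4O6, so n(H2C4H4O6) = 0.001324 / 2 = 0.0006621 mol.
[H2C4H4O6] = 0.0006621 / 0.01021 L = 0.0648 M.

0.0648 M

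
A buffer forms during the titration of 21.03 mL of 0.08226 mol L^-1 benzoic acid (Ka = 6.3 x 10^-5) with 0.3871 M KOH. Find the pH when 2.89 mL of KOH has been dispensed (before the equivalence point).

Initial n(C6H5COOH) = 0.08226 x 0.02103 = 0.001730 mol.
n(KOH) added = 0.3871 x 0.002890 = 0.001119 mol, converting that many moles of C6H5COOH to C6H5COO-.
Remaining n(C6H5COOH) = 0.0006112 mol; n(C6H5COO-) = 0.001119 mol.
By Henderson-Hasselbalch, pH = pKa + log([A^-]/[HA]) = 4.20 + log(0.001119/0.0006112) = 4.20 + (+0.26) = 4.46.

4.46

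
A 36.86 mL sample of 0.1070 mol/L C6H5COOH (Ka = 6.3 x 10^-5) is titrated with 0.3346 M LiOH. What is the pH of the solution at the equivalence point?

8.55

n(C6H5COOH) = 0.1070 x 0.03686 = 0.003944 mol; V(LiOH) at equivalence = 0.003944/0.3346 = 0.01179 L.
At equivalence all the acid is converted to C6H5COO-; total volume = 0.03686 + 0.01179 = 0.04865 L, so [C6H5COO-] = 0.003944/0.04865 = 0.08107 M.
Kb = Kw/Ka = 1.0e-14 / 6.3 x 10^-5 = 1.59e-10.
[OH^-] = sqrt(Kb x [C6H5COO-]) = sqrt(1.59e-10 x 0.08107) = 3.59e-6 M.
pOH = 5.45, so pH = 14.00 - 5.45 = 8.55.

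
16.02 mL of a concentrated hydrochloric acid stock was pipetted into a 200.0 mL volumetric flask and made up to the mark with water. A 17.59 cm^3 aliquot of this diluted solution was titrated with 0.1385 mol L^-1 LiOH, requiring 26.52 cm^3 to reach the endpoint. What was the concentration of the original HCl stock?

n(LiOH) = 0.1385 x 0.02652 = 0.003673 mol.
n(HCl) in the aliquot = 0.003673 mol.
[diluted HCl] = 0.003673 / 0.01759 = 0.2088 M.
Dilution factor = 200.0/16.02 = 12.48, so [stock] = 0.2088 x 12.48 = 2.61 M.

2.61 M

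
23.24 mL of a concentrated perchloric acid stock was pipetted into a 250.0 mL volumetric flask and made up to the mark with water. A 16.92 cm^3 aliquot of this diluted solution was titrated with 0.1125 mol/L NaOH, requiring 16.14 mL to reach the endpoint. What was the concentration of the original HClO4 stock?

1.15 M

n(NaOH) = 0.1125 x 0.01614 = 0.001816 mol.
n(HClO4) in the aliquot = 0.001816 mol.
[diluted HClO4] = 0.001816 / 0.01692 = 0.1073 M.
Dilution factor = 250.0/23.24 = 10.76, so [stock] = 0.1073 x 10.76 = 1.15 M.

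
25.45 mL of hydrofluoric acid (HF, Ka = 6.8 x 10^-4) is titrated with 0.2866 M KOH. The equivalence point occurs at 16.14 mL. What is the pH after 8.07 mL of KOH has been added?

3.17

8.07 mL is exactly half the equivalence volume (16.14/2), i.e. the half-equivalence point.
There, n(HA) = n(A^-), so pH = pKa = -log(6.8 x 10^-4) = 3.17.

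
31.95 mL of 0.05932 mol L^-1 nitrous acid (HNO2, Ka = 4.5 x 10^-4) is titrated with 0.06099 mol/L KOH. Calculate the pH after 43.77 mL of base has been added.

12.01

n(acid) = 0.05932 x 0.03195 = 0.001895 mol; n(KOH) added = 0.06099 x 0.04377 = 0.002670 mol.
Base is in excess by 0.002670 - 0.001895 = 0.0007743 mol in a total volume of 0.07572 L.
[OH^-] = 0.0007743/0.07572 = 0.01023 M, so pOH = 1.99 and pH = 14.00 - 1.99 = 12.01.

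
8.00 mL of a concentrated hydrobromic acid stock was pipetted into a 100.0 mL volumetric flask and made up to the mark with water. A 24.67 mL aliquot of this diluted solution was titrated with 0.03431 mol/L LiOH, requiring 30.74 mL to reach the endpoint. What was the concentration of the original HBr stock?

0.534 M

n(LiOH) = 0.03431 x 0.03074 = 0.001055 mol.
n(HBr) in the aliquot = 0.001055 mol.
[diluted HBr] = 0.001055 / 0.02467 = 0.04275 M.
Dilution factor = 100.0/8.000 = 12.50, so [stock] = 0.04275 x 12.50 = 0.534 M.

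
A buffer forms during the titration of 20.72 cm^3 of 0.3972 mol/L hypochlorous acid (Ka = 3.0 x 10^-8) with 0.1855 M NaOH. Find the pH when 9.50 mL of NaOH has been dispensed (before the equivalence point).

Initial n(HClO) = 0.3972 x 0.02072 = 0.008230 mol.
n(NaOH) added = 0.1855 x 0.009500 = 0.001762 mol, converting that many moles of HClO to ClO-.
Remaining n(HClO) = 0.006468 mol; n(ClO-) = 0.001762 mol.
By Henderson-Hasselbalch, pH = pKa + log([A^-]/[HA]) = 7.52 + log(0.001762/0.006468) = 7.52 + (-0.56) = 6.96.

6.96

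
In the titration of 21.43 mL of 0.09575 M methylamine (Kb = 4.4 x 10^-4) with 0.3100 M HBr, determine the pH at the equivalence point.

n(CH3NH2) = 0.09575 x 0.02143 = 0.002052 mol; V(HBr) at equivalence = 0.002052/0.3100 = 0.006619 L.
At equivalence the base is fully converted to CH3NH3+; total volume = 0.02805 L, so [CH3NH3+] = 0.002052/0.02805 = 0.07315 M.
Ka(CH3NH3+) = Kw/Kb = 1.0e-14 / 4.4 x 10^-4 = 2.27e-11.
[H^+] = sqrt(Ka x [CH3NH3+]) = sqrt(2.27e-11 x 0.07315) = 1.29e-6 M.
pH = -log(1.29e-6) = 5.89.

5.89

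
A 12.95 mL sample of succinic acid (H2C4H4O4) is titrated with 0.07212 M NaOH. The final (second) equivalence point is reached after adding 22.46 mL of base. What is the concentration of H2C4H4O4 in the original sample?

0.0625 M

n(NaOH) = 0.07212 x 0.02246 = 0.001620 mol.
At the final (second) equivalence point, 2 mol OH^- react per mol H2C4H4O4, so n(H2C4H4O4) = 0.001620 / 2 = 0.0008099 mol.
[H2C4H4O4] = 0.0008099 / 0.01295 L = 0.0625 M.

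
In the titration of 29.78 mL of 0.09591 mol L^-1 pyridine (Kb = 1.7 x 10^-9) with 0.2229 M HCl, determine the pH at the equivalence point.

3.20

n(C5H5N) = 0.09591 x 0.02978 = 0.002856 mol; V(HCl) at equivalence = 0.002856/0.2229 = 0.01281 L.
At equivalence the base is fully converted to C5H5NH+; total volume = 0.04259 L, so [C5H5NH+] = 0.002856/0.04259 = 0.06706 M.
Ka(C5H5NH+) = Kw/Kb = 1.0e-14 / 1.7 x 10^-9 = 5.88e-6.
[H^+] = sqrt(Ka x [C5H5NH+]) = sqrt(5.88e-6 x 0.06706) = 0.000628 M.
pH = -log(0.000628) = 3.20.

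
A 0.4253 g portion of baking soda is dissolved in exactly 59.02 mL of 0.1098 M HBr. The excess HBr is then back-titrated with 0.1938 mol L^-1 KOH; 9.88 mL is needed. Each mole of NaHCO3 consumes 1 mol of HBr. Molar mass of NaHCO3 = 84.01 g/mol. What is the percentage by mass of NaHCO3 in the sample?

Total n(HBr) added = 0.1098 x 0.05902 = 0.006480 mol.
n(KOH) used = 0.1938 x 0.009880 = 0.001915 mol, which equals the excess n(HBr).
So n(HBr) consumed by the sample = 0.006480 - 0.001915 = 0.004566 mol.
n(NaHCO3) = 0.004566 / 1 = 0.004566 mol.
mass NaHCO3 = 0.004566 x 84.01 = 0.3836 g, so %NaHCO3 = 0.3836/0.4253 x 100 = 90.2%.

90.2%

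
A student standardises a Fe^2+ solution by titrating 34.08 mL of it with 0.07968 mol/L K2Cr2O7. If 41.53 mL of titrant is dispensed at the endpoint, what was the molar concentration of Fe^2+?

n(K2Cr2O7) = 0.07968 x 0.04153 = 0.003309 mol.
From the balanced equation, 1 mol K2Cr2O7 reacts with 6 mol Fe^2+, so n(Fe^2+) = 0.003309 x 6/1 = 0.01985 mol.
[Fe^2+] = 0.01985 / 0.03408 L = 0.583 M.

0.583 M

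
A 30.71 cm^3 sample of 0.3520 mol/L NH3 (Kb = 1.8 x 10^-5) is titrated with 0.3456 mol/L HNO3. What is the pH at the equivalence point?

5.01

n(NH3) = 0.3520 x 0.03071 = 0.01081 mol; V(HNO3) at equivalence = 0.01081/0.3456 = 0.03128 L.
At equivalence the base is fully converted to NH4+; total volume = 0.06199 L, so [NH4+] = 0.01081/0.06199 = 0.1744 M.
Ka(NH4+) = Kw/Kb = 1.0e-14 / 1.8 x 10^-5 = 5.56e-10.
[H^+] = sqrt(Ka x [NH4+]) = sqrt(5.56e-10 x 0.1744) = 9.84e-6 M.
pH = -log(9.84e-6) = 5.01.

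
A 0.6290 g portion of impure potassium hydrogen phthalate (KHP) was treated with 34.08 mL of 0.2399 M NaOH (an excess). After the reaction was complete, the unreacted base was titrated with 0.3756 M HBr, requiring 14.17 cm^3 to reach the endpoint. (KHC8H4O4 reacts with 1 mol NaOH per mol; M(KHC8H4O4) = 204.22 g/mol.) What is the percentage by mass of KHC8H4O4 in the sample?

Total n(NaOH) added = 0.2399 x 0.03408 = 0.008176 mol.
n(HBr) used = 0.3756 x 0.01417 = 0.005322 mol, which equals the excess n(NaOH).
So n(NaOH) consumed by the sample = 0.008176 - 0.005322 = 0.002854 mol.
n(KHC8H4O4) = 0.002854 / 1 = 0.002854 mol.
mass KHC8H4O4 = 0.002854 x 204.22 = 0.5827 g, so %KHC8H4O4 = 0.5827/0.6290 x 100 = 92.6%.

92.6%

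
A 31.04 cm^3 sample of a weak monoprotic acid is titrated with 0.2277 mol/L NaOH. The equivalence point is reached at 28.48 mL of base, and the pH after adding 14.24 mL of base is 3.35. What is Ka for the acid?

4.5 x 10^-4

14.24 mL is half of the equivalence volume, so this is the half-equivalence point where [HA] = [A^-].
At half-equivalence pH = pKa, so pKa = 3.35.
Ka = 10^(-3.35) = 4.5 x 10^-4.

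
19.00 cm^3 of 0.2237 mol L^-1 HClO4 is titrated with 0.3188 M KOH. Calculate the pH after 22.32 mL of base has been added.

12.84

n(acid) = 0.2237 x 0.01900 = 0.004250 mol; n(KOH) added = 0.3188 x 0.02232 = 0.007116 mol.
Base is in excess by 0.007116 - 0.004250 = 0.002865 mol in a total volume of 0.04132 L.
[OH^-] = 0.002865/0.04132 = 0.06934 M, so pOH = 1.16 and pH = 14.00 - 1.16 = 12.84.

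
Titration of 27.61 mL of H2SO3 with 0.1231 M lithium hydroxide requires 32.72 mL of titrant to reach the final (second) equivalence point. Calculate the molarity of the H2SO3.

0.0729 M

n(LiOH) = 0.1231 x 0.03272 = 0.004028 mol.
At the final (second) equivalence point, 2 mol OH^- react per mol H2SO3, so n(H2SO3) = 0.004028 / 2 = 0.002014 mol.
[H2SO3] = 0.002014 / 0.02761 L = 0.0729 M.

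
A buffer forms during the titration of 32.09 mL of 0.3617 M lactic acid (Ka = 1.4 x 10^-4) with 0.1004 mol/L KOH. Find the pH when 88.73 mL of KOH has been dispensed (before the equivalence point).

Initial n(HC3H5O3) = 0.3617 x 0.03209 = 0.01161 mol.
n(KOH) added = 0.1004 x 0.08873 = 0.008908 mol, converting that many moles of HC3H5O3 to C3H5O3-.
Remaining n(HC3H5O3) = 0.002698 mol; n(C3H5O3-) = 0.008908 mol.
By Henderson-Hasselbalch, pH = pKa + log([A^-]/[HA]) = 3.85 + log(0.008908/0.002698) = 3.85 + (+0.52) = 4.37.

4.37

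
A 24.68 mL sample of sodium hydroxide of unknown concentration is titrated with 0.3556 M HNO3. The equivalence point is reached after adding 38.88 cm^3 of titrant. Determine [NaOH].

0.560 M

n(HNO3) delivered = 0.3556 x 0.03888 = 0.01383 mol.
For a 1:1 reaction, n(NaOH) = 0.01383 mol.
[NaOH] = 0.01383 mol / 0.02468 L = 0.560 M.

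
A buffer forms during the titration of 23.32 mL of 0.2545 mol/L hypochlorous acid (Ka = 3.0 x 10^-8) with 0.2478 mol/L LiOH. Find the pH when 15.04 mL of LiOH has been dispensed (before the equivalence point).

Initial n(HClO) = 0.2545 x 0.02332 = 0.005935 mol.
n(LiOH) added = 0.2478 x 0.01504 = 0.003727 mol, converting that many moles of HClO to ClO-.
Remaining n(HClO) = 0.002208 mol; n(ClO-) = 0.003727 mol.
By Henderson-Hasselbalch, pH = pKa + log([A^-]/[HA]) = 7.52 + log(0.003727/0.002208) = 7.52 + (+0.23) = 7.75.

7.75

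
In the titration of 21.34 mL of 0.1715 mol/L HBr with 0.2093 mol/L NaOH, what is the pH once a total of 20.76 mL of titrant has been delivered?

12.21

n(acid) = 0.1715 x 0.02134 = 0.003660 mol; n(NaOH) added = 0.2093 x 0.02076 = 0.004345 mol.
Base is in excess by 0.004345 - 0.003660 = 0.0006853 mol in a total volume of 0.04210 L.
[OH^-] = 0.0006853/0.04210 = 0.01628 M, so pOH = 1.79 and pH = 14.00 - 1.79 = 12.21.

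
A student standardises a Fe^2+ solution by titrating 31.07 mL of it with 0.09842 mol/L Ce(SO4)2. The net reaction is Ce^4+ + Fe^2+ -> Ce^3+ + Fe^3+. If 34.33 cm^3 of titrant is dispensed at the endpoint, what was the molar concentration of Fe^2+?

0.109 M

n(Ce(SO4)2) = 0.09842 x 0.03433 = 0.003379 mol.
From the balanced equation, 1 mol Ce(SO4)2 reacts with 1 mol Fe^2+, so n(Fe^2+) = 0.003379 x 1/1 = 0.003379 mol.
[Fe^2+] = 0.003379 / 0.03107 L = 0.109 M.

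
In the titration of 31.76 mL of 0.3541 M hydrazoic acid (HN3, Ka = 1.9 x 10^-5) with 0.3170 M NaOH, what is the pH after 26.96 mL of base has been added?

5.22

Initial n(HN3) = 0.3541 x 0.03176 = 0.01125 mol.
n(NaOH) added = 0.3170 x 0.02696 = 0.008546 mol, converting that many moles of HN3 to N3-.
Remaining n(HN3) = 0.002700 mol; n(N3-) = 0.008546 mol.
By Henderson-Hasselbalch, pH = pKa + log([A^-]/[HA]) = 4.72 + log(0.008546/0.002700) = 4.72 + (+0.50) = 5.22.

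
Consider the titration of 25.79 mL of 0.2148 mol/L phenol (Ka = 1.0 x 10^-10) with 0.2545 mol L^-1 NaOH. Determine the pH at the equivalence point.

11.53

n(C6H5OH) = 0.2148 x 0.02579 = 0.005540 mol; V(NaOH) at equivalence = 0.005540/0.2545 = 0.02177 L.
At equivalence all the acid is converted to C6H5O-; total volume = 0.02579 + 0.02177 = 0.04756 L, so [C6H5O-] = 0.005540/0.04756 = 0.1165 M.
Kb = Kw/Ka = 1.0e-14 / 1.0 x 10^-10 = 0.000100.
[OH^-] = sqrt(Kb x [C6H5O-]) = sqrt(0.000100 x 0.1165) = 0.00341 M.
pOH = 2.47, so pH = 14.00 - 2.47 = 11.53.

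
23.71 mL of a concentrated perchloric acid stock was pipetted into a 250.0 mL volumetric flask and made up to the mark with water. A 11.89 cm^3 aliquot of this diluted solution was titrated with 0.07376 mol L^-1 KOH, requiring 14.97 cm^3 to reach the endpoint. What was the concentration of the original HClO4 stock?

n(KOH) = 0.07376 x 0.01497 = 0.001104 mol.
n(HClO4) in the aliquot = 0.001104 mol.
[diluted HClO4] = 0.001104 / 0.01189 = 0.09287 M.
Dilution factor = 250.0/23.71 = 10.54, so [stock] = 0.09287 x 10.54 = 0.979 M.

0.979 M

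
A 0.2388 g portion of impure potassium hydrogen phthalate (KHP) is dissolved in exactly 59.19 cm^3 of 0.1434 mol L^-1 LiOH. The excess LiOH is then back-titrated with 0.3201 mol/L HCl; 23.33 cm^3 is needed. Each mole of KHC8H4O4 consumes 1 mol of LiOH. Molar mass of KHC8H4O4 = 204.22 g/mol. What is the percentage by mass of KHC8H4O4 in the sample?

Total n(LiOH) added = 0.1434 x 0.05919 = 0.008488 mol.
n(HCl) used = 0.3201 x 0.02333 = 0.007468 mol, which equals the excess n(LiOH).
So n(LiOH) consumed by the sample = 0.008488 - 0.007468 = 0.001020 mol.
n(KHC8H4O4) = 0.001020 / 1 = 0.001020 mol.
mass KHC8H4O4 = 0.001020 x 204.22 = 0.2083 g, so %KHC8H4O4 = 0.2083/0.2388 x 100 = 87.2%.

87.2%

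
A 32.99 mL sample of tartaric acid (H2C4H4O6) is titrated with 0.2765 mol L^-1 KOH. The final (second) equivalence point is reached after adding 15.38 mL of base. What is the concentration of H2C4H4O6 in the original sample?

0.0645 M

n(KOH) = 0.2765 x 0.01538 = 0.004253 mol.
At the final (second) equivalence point, 2 mol OH^- react per mol H2C4H4O6, so n(H2C4H4O6) = 0.004253 / 2 = 0.002126 mol.
[H2C4H4O6] = 0.002126 / 0.03299 L = 0.0645 M.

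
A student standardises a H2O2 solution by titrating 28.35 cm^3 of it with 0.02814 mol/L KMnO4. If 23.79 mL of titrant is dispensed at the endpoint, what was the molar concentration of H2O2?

n(KMnO4) = 0.02814 x 0.02379 = 0.0006695 mol.
From the balanced equation, 2 mol KMnO4 reacts with 5 mol H2O2, so n(H2O2) = 0.0006695 x 5/2 = 0.001674 mol.
[H2O2] = 0.001674 / 0.02835 L = 0.0590 M.

0.0590 M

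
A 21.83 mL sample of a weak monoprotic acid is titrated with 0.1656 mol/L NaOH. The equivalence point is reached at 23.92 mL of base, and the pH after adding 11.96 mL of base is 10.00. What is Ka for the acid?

1.0 x 10^-10

11.96 mL is half of the equivalence volume, so this is the half-equivalence point where [HA] = [A^-].
At half-equivalence pH = pKa, so pKa = 10.00.
Ka = 10^(-10.00) = 1.0 x 10^-10.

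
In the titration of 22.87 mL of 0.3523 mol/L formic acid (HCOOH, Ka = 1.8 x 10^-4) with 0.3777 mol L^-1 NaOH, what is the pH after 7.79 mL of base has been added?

Initial n(HCOOH) = 0.3523 x 0.02287 = 0.008057 mol.
n(NaOH) added = 0.3777 x 0.007790 = 0.002942 mol, converting that many moles of HCOOH to HCOO-.
Remaining n(HCOOH) = 0.005115 mol; n(HCOO-) = 0.002942 mol.
By Henderson-Hasselbalch, pH = pKa + log([A^-]/[HA]) = 3.74 + log(0.002942/0.005115) = 3.74 + (-0.24) = 3.50.

3.50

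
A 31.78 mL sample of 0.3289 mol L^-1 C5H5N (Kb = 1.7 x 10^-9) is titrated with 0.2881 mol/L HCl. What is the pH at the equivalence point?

n(C5H5N) = 0.3289 x 0.03178 = 0.01045 mol; V(HCl) at equivalence = 0.01045/0.2881 = 0.03628 L.
At equivalence the base is fully converted to C5H5NH+; total volume = 0.06806 L, so [C5H5NH+] = 0.01045/0.06806 = 0.1536 M.
Ka(C5H5NH+) = Kw/Kb = 1.0e-14 / 1.7 x 10^-9 = 5.88e-6.
[H^+] = sqrt(Ka x [C5H5NH+]) = sqrt(5.88e-6 x 0.1536) = 0.000950 M.
pH = -log(0.000950) = 3.02.

3.02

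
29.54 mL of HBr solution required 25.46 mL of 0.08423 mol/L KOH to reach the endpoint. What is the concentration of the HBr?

n(KOH) delivered = 0.08423 x 0.02546 = 0.002144 mol.
For a 1:1 reaction, n(HBr) = 0.002144 mol.
[HBr] = 0.002144 mol / 0.02954 L = 0.0726 M.

0.0726 M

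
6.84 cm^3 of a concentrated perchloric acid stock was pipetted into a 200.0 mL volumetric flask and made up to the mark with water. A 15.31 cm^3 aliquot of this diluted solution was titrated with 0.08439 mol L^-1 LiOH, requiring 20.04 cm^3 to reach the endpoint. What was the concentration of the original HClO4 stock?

n(LiOH) = 0.08439 x 0.02004 = 0.001691 mol.
n(HClO4) in the aliquot = 0.001691 mol.
[diluted HClO4] = 0.001691 / 0.01531 = 0.1105 M.
Dilution factor = 200.0/6.840 = 29.24, so [stock] = 0.1105 x 29.24 = 3.23 M.

3.23 M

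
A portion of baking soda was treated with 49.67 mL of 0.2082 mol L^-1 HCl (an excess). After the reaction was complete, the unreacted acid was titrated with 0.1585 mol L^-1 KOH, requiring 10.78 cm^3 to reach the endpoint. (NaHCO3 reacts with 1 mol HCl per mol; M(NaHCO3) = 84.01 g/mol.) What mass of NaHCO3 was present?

0.725 g

Total n(HCl) added = 0.2082 x 0.04967 = 0.01034 mol.
n(KOH) used = 0.1585 x 0.01078 = 0.001709 mol, which equals the excess n(HCl).
So n(HCl) consumed by the sample = 0.01034 - 0.001709 = 0.008633 mol.
n(NaHCO3) = 0.008633 / 1 = 0.008633 mol.
mass = 0.008633 mol x 84.01 g/mol = 0.725 g.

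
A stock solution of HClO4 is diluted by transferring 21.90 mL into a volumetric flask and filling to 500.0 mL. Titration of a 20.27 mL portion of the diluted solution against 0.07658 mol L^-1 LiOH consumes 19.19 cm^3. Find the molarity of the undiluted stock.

n(LiOH) = 0.07658 x 0.01919 = 0.001470 mol.
n(HClO4) in the aliquot = 0.001470 mol.
[diluted HClO4] = 0.001470 / 0.02027 = 0.07250 M.
Dilution factor = 500.0/21.90 = 22.83, so [stock] = 0.07250 x 22.83 = 1.66 M.

1.66 M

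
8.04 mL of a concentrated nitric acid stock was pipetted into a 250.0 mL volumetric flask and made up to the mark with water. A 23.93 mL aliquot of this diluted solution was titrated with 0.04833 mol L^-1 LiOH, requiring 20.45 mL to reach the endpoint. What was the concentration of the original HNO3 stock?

n(LiOH) = 0.04833 x 0.02045 = 0.0009883 mol.
n(HNO3) in the aliquot = 0.0009883 mol.
[diluted HNO3] = 0.0009883 / 0.02393 = 0.04130 M.
Dilution factor = 250.0/8.040 = 31.09, so [stock] = 0.04130 x 31.09 = 1.28 M.

1.28 M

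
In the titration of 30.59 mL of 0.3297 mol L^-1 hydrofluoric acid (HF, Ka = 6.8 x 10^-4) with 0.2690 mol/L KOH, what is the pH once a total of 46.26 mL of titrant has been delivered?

12.49

n(acid) = 0.3297 x 0.03059 = 0.01009 mol; n(KOH) added = 0.2690 x 0.04626 = 0.01244 mol.
Base is in excess by 0.01244 - 0.01009 = 0.002358 mol in a total volume of 0.07685 L.
[OH^-] = 0.002358/0.07685 = 0.03069 M, so pOH = 1.51 and pH = 14.00 - 1.51 = 12.49.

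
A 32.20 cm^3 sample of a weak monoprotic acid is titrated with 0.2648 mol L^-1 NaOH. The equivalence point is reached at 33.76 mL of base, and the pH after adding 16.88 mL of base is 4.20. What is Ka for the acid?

16.88 mL is half of the equivalence volume, so this is the half-equivalence point where [HA] = [A^-].
At half-equivalence pH = pKa, so pKa = 4.20.
Ka = 10^(-4.20) = 6.3 x 10^-5.

6.3 x 10^-5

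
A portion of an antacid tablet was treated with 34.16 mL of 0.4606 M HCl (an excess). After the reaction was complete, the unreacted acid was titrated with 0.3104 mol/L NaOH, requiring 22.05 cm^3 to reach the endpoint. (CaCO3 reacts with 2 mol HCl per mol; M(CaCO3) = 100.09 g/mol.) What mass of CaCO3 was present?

0.445 g

Total n(HCl) added = 0.4606 x 0.03416 = 0.01573 mol.
n(NaOH) used = 0.3104 x 0.02205 = 0.006844 mol, which equals the excess n(HCl).
So n(HCl) consumed by the sample = 0.01573 - 0.006844 = 0.008890 mol.
n(CaCO3) = 0.008890 / 2 = 0.004445 mol.
mass = 0.004445 mol x 100.09 g/mol = 0.445 g.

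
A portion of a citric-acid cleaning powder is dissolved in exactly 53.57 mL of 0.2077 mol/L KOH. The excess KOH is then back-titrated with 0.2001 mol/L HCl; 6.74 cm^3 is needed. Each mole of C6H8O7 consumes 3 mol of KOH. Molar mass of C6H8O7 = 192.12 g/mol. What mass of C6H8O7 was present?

0.626 g

Total n(KOH) added = 0.2077 x 0.05357 = 0.01113 mol.
n(HCl) used = 0.2001 x 0.006740 = 0.001349 mol, which equals the excess n(KOH).
So n(KOH) consumed by the sample = 0.01113 - 0.001349 = 0.009778 mol.
n(C6H8O7) = 0.009778 / 3 = 0.003259 mol.
mass = 0.003259 mol x 192.12 g/mol = 0.626 g.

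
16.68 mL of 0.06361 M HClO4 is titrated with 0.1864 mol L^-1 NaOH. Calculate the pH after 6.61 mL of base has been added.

n(acid) = 0.06361 x 0.01668 = 0.001061 mol; n(NaOH) added = 0.1864 x 0.006610 = 0.001232 mol.
Base is in excess by 0.001232 - 0.001061 = 0.0001711 mol in a total volume of 0.02329 L.
[OH^-] = 0.0001711/0.02329 = 0.007346 M, so pOH = 2.13 and pH = 14.00 - 2.13 = 11.87.

11.87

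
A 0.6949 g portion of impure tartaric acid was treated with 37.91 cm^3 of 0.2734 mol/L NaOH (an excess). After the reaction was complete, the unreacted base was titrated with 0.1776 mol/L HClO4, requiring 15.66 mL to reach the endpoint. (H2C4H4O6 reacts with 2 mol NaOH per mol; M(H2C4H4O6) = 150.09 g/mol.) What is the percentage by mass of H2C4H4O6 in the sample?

Total n(NaOH) added = 0.2734 x 0.03791 = 0.01036 mol.
n(HClO4) used = 0.1776 x 0.01566 = 0.002781 mol, which equals the excess n(NaOH).
So n(NaOH) consumed by the sample = 0.01036 - 0.002781 = 0.007583 mol.
n(H2C4H4O6) = 0.007583 / 2 = 0.003792 mol.
mass H2C4H4O6 = 0.003792 x 150.09 = 0.5691 g, so %H2C4H4O6 = 0.5691/0.6949 x 100 = 81.9%.

81.9%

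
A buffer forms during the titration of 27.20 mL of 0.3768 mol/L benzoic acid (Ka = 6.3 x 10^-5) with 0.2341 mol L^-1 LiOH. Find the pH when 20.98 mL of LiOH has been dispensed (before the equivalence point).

4.16

Initial n(C6H5COOH) = 0.3768 x 0.02720 = 0.01025 mol.
n(LiOH) added = 0.2341 x 0.02098 = 0.004911 mol, converting that many moles of C6H5COOH to C6H5COO-.
Remaining n(C6H5COOH) = 0.005338 mol; n(C6H5COO-) = 0.004911 mol.
By Henderson-Hasselbalch, pH = pKa + log([A^-]/[HA]) = 4.20 + log(0.004911/0.005338) = 4.20 + (-0.04) = 4.16.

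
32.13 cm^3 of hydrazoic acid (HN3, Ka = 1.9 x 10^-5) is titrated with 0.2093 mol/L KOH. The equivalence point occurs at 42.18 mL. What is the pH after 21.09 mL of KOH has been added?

4.72

21.09 mL is exactly half the equivalence volume (42.18/2), i.e. the half-equivalence point.
There, n(HA) = n(A^-), so pH = pKa = -log(1.9 x 10^-5) = 4.72.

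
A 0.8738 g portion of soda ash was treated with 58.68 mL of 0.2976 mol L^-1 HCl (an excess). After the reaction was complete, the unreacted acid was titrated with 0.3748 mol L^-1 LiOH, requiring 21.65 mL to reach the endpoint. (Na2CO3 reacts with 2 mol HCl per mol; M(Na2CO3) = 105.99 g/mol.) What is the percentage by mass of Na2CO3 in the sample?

56.7%

Total n(HCl) added = 0.2976 x 0.05868 = 0.01746 mol.
n(LiOH) used = 0.3748 x 0.02165 = 0.008114 mol, which equals the excess n(HCl).
So n(HCl) consumed by the sample = 0.01746 - 0.008114 = 0.009349 mol.
n(Na2CO3) = 0.009349 / 2 = 0.004674 mol.
mass Na2CO3 = 0.004674 x 105.99 = 0.4954 g, so %Na2CO3 = 0.4954/0.8738 x 100 = 56.7%.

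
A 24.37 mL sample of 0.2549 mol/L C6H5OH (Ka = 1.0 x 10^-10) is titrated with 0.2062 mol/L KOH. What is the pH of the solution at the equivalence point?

n(C6H5OH) = 0.2549 x 0.02437 = 0.006212 mol; V(KOH) at equivalence = 0.006212/0.2062 = 0.03013 L.
At equivalence all the acid is converted to C6H5O-; total volume = 0.02437 + 0.03013 = 0.05450 L, so [C6H5O-] = 0.006212/0.05450 = 0.1140 M.
Kb = Kw/Ka = 1.0e-14 / 1.0 x 10^-10 = 0.000100.
[OH^-] = sqrt(Kb x [C6H5O-]) = sqrt(0.000100 x 0.1140) = 0.00338 M.
pOH = 2.47, so pH = 14.00 - 2.47 = 11.53.

11.53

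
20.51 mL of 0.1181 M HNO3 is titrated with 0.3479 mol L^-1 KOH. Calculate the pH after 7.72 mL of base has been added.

n(acid) = 0.1181 x 0.02051 = 0.002422 mol; n(KOH) added = 0.3479 x 0.007720 = 0.002686 mol.
Base is in excess by 0.002686 - 0.002422 = 0.0002636 mol in a total volume of 0.02823 L.
[OH^-] = 0.0002636/0.02823 = 0.009336 M, so pOH = 2.03 and pH = 14.00 - 2.03 = 11.97.

11.97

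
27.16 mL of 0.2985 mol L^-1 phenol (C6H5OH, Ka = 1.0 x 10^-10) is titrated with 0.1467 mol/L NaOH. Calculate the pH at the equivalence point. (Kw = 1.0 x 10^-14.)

n(C6H5OH) = 0.2985 x 0.02716 = 0.008107 mol; V(NaOH) at equivalence = 0.008107/0.1467 = 0.05526 L.
At equivalence all the acid is converted to C6H5O-; total volume = 0.02716 + 0.05526 = 0.08242 L, so [C6H5O-] = 0.008107/0.08242 = 0.09836 M.
Kb = Kw/Ka = 1.0e-14 / 1.0 x 10^-10 = 0.000100.
[OH^-] = sqrt(Kb x [C6H5O-]) = sqrt(0.000100 x 0.09836) = 0.00314 M.
pOH = 2.50, so pH = 14.00 - 2.50 = 11.50.

11.50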